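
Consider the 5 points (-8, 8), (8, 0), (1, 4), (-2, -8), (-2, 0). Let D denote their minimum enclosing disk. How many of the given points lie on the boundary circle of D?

A smallest enclosing disk is always determined by at most three of the input points on its boundary.
The minimum enclosing circle is determined by three boundary points: (-8, 8), (8, 0), (-2, -8).
Their circumcentre is (-17/13, 18/13) with r² = 14965/169.
The farthest remaining point (1, 4) is at distance² 2056/169 ≤ 14965/169.
The points at distance exactly r from the centre are (-8, 8), (8, 0), (-2, -8) — 3 points.

3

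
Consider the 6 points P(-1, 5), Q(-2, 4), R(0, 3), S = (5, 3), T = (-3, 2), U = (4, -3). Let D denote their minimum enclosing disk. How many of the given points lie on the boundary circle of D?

2

A smallest enclosing disk is always determined by at most three of the input points on its boundary.
The farthest pair is P–U with squared distance 89. The circle on this segment as diameter has centre (1.5, 1) and r² = 89/4 = 22.25.
Check Q: distance² to centre = 21.25 ≤ 22.25, so it lies inside.
All remaining points lie in this disk, and no smaller disk contains both endpoints, so this is the minimum enclosing circle.
The points at distance exactly r from the centre are P, U — 2 points.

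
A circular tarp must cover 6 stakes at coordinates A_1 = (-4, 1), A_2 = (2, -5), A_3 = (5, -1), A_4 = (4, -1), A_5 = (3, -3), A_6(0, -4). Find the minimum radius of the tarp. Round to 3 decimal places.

By Welzl's lemma the MEC is supported by two points (diametrically opposite) or three points (on a circumcircle).
The minimum enclosing circle is determined by three boundary points: A_1, A_2, A_3.
Their circumcentre is (5/14, -9/14) with r² = 2125/98.
The farthest remaining point A_4 is at distance² 1313/98 ≤ 2125/98.
r = √(2125/98) ≈ 4.657.

4.657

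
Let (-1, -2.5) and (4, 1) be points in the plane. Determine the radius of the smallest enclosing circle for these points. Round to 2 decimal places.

The smallest circle enclosing two points has them as diameter endpoints.
Centre = midpoint = (1.5, -0.75); r² = |(-1, -2.5)−(4, 1)|²/4 = 37.25/4 = 9.3125.
r = √(9.3125) ≈ 3.05.

3.05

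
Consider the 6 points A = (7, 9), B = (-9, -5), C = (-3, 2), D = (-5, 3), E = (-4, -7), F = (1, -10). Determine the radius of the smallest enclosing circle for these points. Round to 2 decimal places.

The minimum enclosing circle is determined by three boundary points: A, B, F.
Their circumcentre is (5/44, 8/11) with r² = 224305/1936.
The farthest remaining point E is at distance² 148361/1936 ≤ 224305/1936.
r = √(224305/1936) ≈ 10.76.

10.76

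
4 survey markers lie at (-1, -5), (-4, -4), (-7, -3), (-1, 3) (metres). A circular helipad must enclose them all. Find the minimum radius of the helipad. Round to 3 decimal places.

4.472

The minimum enclosing circle of a finite set is fixed by two of the points (as a diameter) or three (as a circumcircle).
The minimum enclosing circle is determined by three boundary points: (-1, -5), (-7, -3), (-1, 3).
Their circumcentre is (-3, -1) with r² = 20.
The farthest remaining point (-4, -4) is at distance² 10 ≤ 20.
r = √20 ≈ 4.472.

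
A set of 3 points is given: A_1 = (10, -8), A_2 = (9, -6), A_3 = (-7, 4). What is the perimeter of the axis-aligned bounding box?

Width = max x − min x = 10 − (-7) = 17.
Height = max y − min y = 4 − (-8) = 12.
Perimeter = 2(17 + 12) = 58.

58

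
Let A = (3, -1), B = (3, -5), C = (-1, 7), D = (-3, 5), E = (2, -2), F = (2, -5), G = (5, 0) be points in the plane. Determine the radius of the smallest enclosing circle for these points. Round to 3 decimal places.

6.325

The farthest pair is B–C with squared distance 160. The circle on this segment as diameter has centre (1, 1) and r² = 160/4 = 40.
Check A: distance² to centre = 8 ≤ 40, so it lies inside.
All remaining points lie in this disk, and no smaller disk contains both endpoints, so this is the minimum enclosing circle.
r = √40 ≈ 6.325.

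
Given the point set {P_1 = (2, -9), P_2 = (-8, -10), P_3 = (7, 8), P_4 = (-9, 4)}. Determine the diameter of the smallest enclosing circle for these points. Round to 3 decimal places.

The minimum enclosing circle of a finite set is fixed by two of the points (as a diameter) or three (as a circumcircle).
The farthest pair is P_2–P_3 with squared distance 549. The circle on this segment as diameter has centre (-0.5, -1) and r² = 549/4 = 137.25.
Check P_1: distance² to centre = 70.25 ≤ 137.25, so it lies inside.
All remaining points lie in this disk, and no smaller disk contains both endpoints, so this is the minimum enclosing circle.
Diameter = 2r = 2√(137.25) ≈ 23.431.

23.431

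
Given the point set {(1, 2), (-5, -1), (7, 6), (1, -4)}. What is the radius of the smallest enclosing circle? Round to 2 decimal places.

6.95

The farthest pair is (-5, -1)–(7, 6) with squared distance 193. The circle on this segment as diameter has centre (1, 2.5) and r² = 193/4 = 48.25.
Check (1, 2): distance² to centre = 0.25 ≤ 48.25, so it lies inside.
All remaining points lie in this disk, and no smaller disk contains both endpoints, so this is the minimum enclosing circle.
r = √(48.25) ≈ 6.95.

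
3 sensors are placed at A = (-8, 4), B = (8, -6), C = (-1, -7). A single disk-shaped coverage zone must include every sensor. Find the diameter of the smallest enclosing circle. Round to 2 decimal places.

18.87

Side lengths²: AB² = 356, AC² = 170, BC² = 82.
Since AB² = 356 ≥ 170 + 82 = 252, the angle opposite AB is not acute, so the smallest enclosing circle has AB as diameter.
Centre = midpoint of AB = (0, -1), r² = 356/4 = 89.
Diameter = 2r = 2√89 ≈ 18.87.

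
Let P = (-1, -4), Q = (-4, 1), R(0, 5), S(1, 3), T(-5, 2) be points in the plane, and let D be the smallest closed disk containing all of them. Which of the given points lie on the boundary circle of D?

P, R, T

The minimum enclosing circle is determined by three boundary points: P, R, T.
Their circumcentre is (-5/7, 11/21) with r² = 9061/441.
The farthest remaining point Q is at distance² 4861/441 ≤ 9061/441.
The points at distance exactly r from the centre are P, R, T — 3 points.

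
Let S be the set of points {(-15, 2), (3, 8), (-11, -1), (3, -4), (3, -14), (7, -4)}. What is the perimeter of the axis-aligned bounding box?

88

Width = max x − min x = 7 − (-15) = 22.
Height = max y − min y = 8 − (-14) = 22.
Perimeter = 2(22 + 22) = 88.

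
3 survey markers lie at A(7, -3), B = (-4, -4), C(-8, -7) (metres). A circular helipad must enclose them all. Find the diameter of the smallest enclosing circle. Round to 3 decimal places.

Side lengths²: AB² = 122, AC² = 241, BC² = 25.
Since AC² = 241 ≥ 122 + 25 = 147, the angle opposite AC is not acute, so the smallest enclosing circle has AC as diameter.
Centre = midpoint of AC = (-0.5, -5), r² = 241/4 = 60.25.
Diameter = 2r = 2√(60.25) ≈ 15.524.

15.524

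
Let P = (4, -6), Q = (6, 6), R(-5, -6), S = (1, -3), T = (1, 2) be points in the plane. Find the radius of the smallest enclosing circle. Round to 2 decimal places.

The farthest pair is Q–R with squared distance 265. The circle on this segment as diameter has centre (0.5, 0) and r² = 265/4 = 66.25.
Check P: distance² to centre = 48.25 ≤ 66.25, so it lies inside.
All remaining points lie in this disk, and no smaller disk contains both endpoints, so this is the minimum enclosing circle.
r = √(66.25) ≈ 8.14.

8.14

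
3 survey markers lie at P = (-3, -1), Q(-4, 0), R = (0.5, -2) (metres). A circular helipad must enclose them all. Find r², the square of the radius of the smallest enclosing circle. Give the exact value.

Side lengths²: PQ² = 2, PR² = 13.25, QR² = 24.25.
Since QR² = 24.25 ≥ 13.25 + 2 = 15.25, the angle opposite QR is not acute, so the smallest enclosing circle has QR as diameter.
Centre = midpoint of QR = (-1.75, -1), r² = 24.25/4 = 6.0625.

6.0625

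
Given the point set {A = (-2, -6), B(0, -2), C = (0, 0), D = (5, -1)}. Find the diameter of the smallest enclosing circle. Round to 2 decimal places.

8.60

By Welzl's lemma the MEC is supported by two points (diametrically opposite) or three points (on a circumcircle).
The farthest pair is A–D with squared distance 74. The circle on this segment as diameter has centre (1.5, -3.5) and r² = 74/4 = 18.5.
Check B: distance² to centre = 4.5 ≤ 18.5, so it lies inside.
All remaining points lie in this disk, and no smaller disk contains both endpoints, so this is the minimum enclosing circle.
Diameter = 2r = 2√(18.5) ≈ 8.60.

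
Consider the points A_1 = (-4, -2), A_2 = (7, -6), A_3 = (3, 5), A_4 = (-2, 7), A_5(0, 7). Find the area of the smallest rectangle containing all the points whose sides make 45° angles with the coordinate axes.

In coordinates u = x + y, v = x − y the rectangle is axis-aligned; the map (x,y)→(u,v) scales areas by 2.
u-values: -6, 1, 8, 5, 7; range = 8 − (-6) = 14.
v-values: -2, 13, -2, -9, -7; range = 13 − (-9) = 22.
Area = (14 × 22) / 2 = 154.

154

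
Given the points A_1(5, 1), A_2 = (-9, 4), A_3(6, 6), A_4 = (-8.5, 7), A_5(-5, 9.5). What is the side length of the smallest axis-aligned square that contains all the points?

The bounding box has width 15 and height 8.5.
An axis-aligned square enclosing the set must have side ≥ max(width, height).
So the minimum side is max(15, 8.5) = 15.

15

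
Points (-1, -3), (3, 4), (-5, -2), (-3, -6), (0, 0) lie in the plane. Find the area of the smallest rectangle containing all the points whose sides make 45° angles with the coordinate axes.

In coordinates u = x + y, v = x − y the rectangle is axis-aligned; the map (x,y)→(u,v) scales areas by 2.
u-values: -4, 7, -7, -9, 0; range = 7 − (-9) = 16.
v-values: 2, -1, -3, 3, 0; range = 3 − (-3) = 6.
Area = (16 × 6) / 2 = 48.

48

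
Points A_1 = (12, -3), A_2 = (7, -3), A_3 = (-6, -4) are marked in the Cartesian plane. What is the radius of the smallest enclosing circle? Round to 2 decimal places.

9.01

Side lengths²: A_1A_2² = 25, A_1A_3² = 325, A_2A_3² = 170.
Since A_1A_3² = 325 ≥ 170 + 25 = 195, the angle opposite A_1A_3 is not acute, so the smallest enclosing circle has A_1A_3 as diameter.
Centre = midpoint of A_1A_3 = (3, -3.5), r² = 325/4 = 81.25.
r = √(81.25) ≈ 9.01.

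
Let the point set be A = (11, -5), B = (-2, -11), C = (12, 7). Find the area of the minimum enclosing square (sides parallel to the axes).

The bounding box has width 14 and height 18.
An axis-aligned square enclosing the set must have side ≥ max(width, height).
So the minimum side is max(14, 18) = 18.
Area = 18² = 324.

324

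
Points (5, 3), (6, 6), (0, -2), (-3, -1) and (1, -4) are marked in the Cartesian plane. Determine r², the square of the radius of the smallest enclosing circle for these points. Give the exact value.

The minimum enclosing circle is determined by three boundary points: (6, 6), (-3, -1), (1, -4).
Their circumcentre is (47/22, 37/22) with r² = 8125/242.
The farthest remaining point (0, -2) is at distance² 4385/242 ≤ 8125/242.

8125/242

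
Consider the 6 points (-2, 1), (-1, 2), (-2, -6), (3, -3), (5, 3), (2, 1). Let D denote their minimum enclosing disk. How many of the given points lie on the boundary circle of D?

2

By Welzl's lemma the MEC is supported by two points (diametrically opposite) or three points (on a circumcircle).
The farthest pair is (-2, -6)–(5, 3) with squared distance 130. The circle on this segment as diameter has centre (1.5, -1.5) and r² = 130/4 = 32.5.
Check (-2, 1): distance² to centre = 18.5 ≤ 32.5, so it lies inside.
All remaining points lie in this disk, and no smaller disk contains both endpoints, so this is the minimum enclosing circle.
The points at distance exactly r from the centre are (-2, -6), (5, 3) — 2 points.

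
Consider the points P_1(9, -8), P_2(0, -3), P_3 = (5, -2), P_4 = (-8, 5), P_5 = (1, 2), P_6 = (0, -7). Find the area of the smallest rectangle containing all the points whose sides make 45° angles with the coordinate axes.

150

In coordinates u = x + y, v = x − y the rectangle is axis-aligned; the map (x,y)→(u,v) scales areas by 2.
u-values: 1, -3, 3, -3, 3, -7; range = 3 − (-7) = 10.
v-values: 17, 3, 7, -13, -1, 7; range = 17 − (-13) = 30.
Area = (10 × 30) / 2 = 150.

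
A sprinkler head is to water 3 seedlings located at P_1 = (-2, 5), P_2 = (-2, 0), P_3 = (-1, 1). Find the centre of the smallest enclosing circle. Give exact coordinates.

(-2, 2.5)

Side lengths²: P_1P_2² = 25, P_1P_3² = 17, P_2P_3² = 2.
Since P_1P_2² = 25 ≥ 17 + 2 = 19, the angle opposite P_1P_2 is not acute, so the smallest enclosing circle has P_1P_2 as diameter.
Centre = midpoint of P_1P_2 = (-2, 2.5), r² = 25/4 = 6.25.
Centre = (-2, 2.5).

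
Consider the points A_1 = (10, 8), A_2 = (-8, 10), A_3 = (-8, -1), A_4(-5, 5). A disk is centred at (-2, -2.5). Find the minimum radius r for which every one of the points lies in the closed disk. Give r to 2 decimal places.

15.95

The required radius is the distance from (-2, -2.5) to the farthest point.
Squared distances: 254.25, 192.25, 38.25, 65.25.
Maximum is 254.25, attained at A_1.
r = √(254.25) ≈ 15.95.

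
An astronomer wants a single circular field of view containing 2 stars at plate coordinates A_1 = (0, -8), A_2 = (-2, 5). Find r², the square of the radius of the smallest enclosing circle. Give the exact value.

43.25

The smallest circle enclosing two points has them as diameter endpoints.
Centre = midpoint = (-1, -1.5); r² = |A_1A_2|²/4 = 173/4 = 43.25.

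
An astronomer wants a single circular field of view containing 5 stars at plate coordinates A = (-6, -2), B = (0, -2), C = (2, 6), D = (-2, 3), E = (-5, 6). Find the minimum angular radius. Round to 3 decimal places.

5.657

By Welzl's lemma the MEC is supported by two points (diametrically opposite) or three points (on a circumcircle).
The farthest pair is A–C with squared distance 128. The circle on this segment as diameter has centre (-2, 2) and r² = 128/4 = 32.
Check B: distance² to centre = 20 ≤ 32, so it lies inside.
All remaining points lie in this disk, and no smaller disk contains both endpoints, so this is the minimum enclosing circle.
r = √32 ≈ 5.657.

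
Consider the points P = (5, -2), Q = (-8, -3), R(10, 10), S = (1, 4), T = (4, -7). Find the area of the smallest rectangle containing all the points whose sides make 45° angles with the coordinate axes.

248

In coordinates u = x + y, v = x − y the rectangle is axis-aligned; the map (x,y)→(u,v) scales areas by 2.
u-values: 3, -11, 20, 5, -3; range = 20 − (-11) = 31.
v-values: 7, -5, 0, -3, 11; range = 11 − (-5) = 16.
Area = (31 × 16) / 2 = 248.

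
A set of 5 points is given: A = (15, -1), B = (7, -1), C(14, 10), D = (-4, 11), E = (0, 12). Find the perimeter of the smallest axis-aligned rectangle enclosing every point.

Width = max x − min x = 15 − (-4) = 19.
Height = max y − min y = 12 − (-1) = 13.
Perimeter = 2(19 + 13) = 64.

64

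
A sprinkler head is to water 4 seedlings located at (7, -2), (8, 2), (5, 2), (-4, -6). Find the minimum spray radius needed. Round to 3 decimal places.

The minimum enclosing circle of a finite set is fixed by two of the points (as a diameter) or three (as a circumcircle).
The farthest pair is (8, 2)–(-4, -6) with squared distance 208. The circle on this segment as diameter has centre (2, -2) and r² = 208/4 = 52.
Check (7, -2): distance² to centre = 25 ≤ 52, so it lies inside.
All remaining points lie in this disk, and no smaller disk contains both endpoints, so this is the minimum enclosing circle.
r = √52 ≈ 7.211.

7.211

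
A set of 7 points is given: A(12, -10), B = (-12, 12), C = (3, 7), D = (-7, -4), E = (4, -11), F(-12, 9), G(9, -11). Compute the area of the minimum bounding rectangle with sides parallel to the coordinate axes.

552

x ranges over [-12, 12], width 24.
y ranges over [-11, 12], height 23.
Area = 24 × 23 = 552.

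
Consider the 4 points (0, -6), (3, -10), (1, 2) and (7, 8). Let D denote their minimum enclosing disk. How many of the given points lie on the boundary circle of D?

A smallest enclosing disk is always determined by at most three of the input points on its boundary.
The farthest pair is (3, -10)–(7, 8) with squared distance 340. The circle on this segment as diameter has centre (5, -1) and r² = 340/4 = 85.
Check (0, -6): distance² to centre = 50 ≤ 85, so it lies inside.
All remaining points lie in this disk, and no smaller disk contains both endpoints, so this is the minimum enclosing circle.
The points at distance exactly r from the centre are (3, -10), (7, 8) — 2 points.

2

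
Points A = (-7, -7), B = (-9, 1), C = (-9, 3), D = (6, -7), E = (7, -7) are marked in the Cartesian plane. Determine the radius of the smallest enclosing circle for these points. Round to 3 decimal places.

A smallest enclosing disk is always determined by at most three of the input points on its boundary.
The farthest pair is C–E with squared distance 356. The circle on this segment as diameter has centre (-1, -2) and r² = 356/4 = 89.
Check A: distance² to centre = 61 ≤ 89, so it lies inside.
All remaining points lie in this disk, and no smaller disk contains both endpoints, so this is the minimum enclosing circle.
r = √89 ≈ 9.434.

9.434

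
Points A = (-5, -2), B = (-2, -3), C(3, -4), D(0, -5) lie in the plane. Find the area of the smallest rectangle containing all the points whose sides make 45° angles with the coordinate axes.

30

In coordinates u = x + y, v = x − y the rectangle is axis-aligned; the map (x,y)→(u,v) scales areas by 2.
u-values: -7, -5, -1, -5; range = -1 − (-7) = 6.
v-values: -3, 1, 7, 5; range = 7 − (-3) = 10.
Area = (6 × 10) / 2 = 30.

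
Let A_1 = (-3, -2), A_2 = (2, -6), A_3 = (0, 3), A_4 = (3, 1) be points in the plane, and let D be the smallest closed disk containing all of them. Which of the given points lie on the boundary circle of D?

A_2, A_3

The minimum enclosing circle of a finite set is fixed by two of the points (as a diameter) or three (as a circumcircle).
The farthest pair is A_2–A_3 with squared distance 85. The circle on this segment as diameter has centre (1, -1.5) and r² = 85/4 = 21.25.
Check A_1: distance² to centre = 16.25 ≤ 21.25, so it lies inside.
All remaining points lie in this disk, and no smaller disk contains both endpoints, so this is the minimum enclosing circle.
The points at distance exactly r from the centre are A_2, A_3 — 2 points.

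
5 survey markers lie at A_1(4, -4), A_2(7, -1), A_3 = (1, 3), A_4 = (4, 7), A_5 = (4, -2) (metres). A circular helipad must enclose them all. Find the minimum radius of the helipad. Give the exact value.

The minimum enclosing circle of a finite set is fixed by two of the points (as a diameter) or three (as a circumcircle).
The farthest pair is A_1–A_4 with squared distance 121. The circle on this segment as diameter has centre (4, 1.5) and r² = 121/4 = 30.25.
Check A_2: distance² to centre = 15.25 ≤ 30.25, so it lies inside.
All remaining points lie in this disk, and no smaller disk contains both endpoints, so this is the minimum enclosing circle.
r = √(30.25) = 5.5.

5.5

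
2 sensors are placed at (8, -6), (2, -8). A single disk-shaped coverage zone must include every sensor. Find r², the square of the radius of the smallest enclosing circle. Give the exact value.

The smallest circle enclosing two points has them as diameter endpoints.
Centre = midpoint = (5, -7); r² = |(8, -6)−(2, -8)|²/4 = 40/4 = 10.

10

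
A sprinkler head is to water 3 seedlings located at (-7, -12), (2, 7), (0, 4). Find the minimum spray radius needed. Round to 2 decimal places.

10.51

Call the three points A, B, C in the order given.
Side lengths²: AB² = 442, AC² = 305, BC² = 13.
Since AB² = 442 ≥ 305 + 13 = 318, the angle opposite AB is not acute, so the smallest enclosing circle has AB as diameter.
Centre = midpoint of AB = (-2.5, -2.5), r² = 442/4 = 110.5.
r = √(110.5) ≈ 10.51.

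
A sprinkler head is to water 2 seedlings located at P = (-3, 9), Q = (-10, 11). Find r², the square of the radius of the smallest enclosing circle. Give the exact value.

The smallest circle enclosing two points has them as diameter endpoints.
Centre = midpoint = (-6.5, 10); r² = |PQ|²/4 = 53/4 = 13.25.

13.25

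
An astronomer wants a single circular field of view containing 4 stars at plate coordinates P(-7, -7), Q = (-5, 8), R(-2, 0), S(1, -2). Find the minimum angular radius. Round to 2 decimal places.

7.57

By Welzl's lemma the MEC is supported by two points (diametrically opposite) or three points (on a circumcircle).
The farthest pair is P–Q with squared distance 229. The circle on this segment as diameter has centre (-6, 0.5) and r² = 229/4 = 57.25.
Check R: distance² to centre = 16.25 ≤ 57.25, so it lies inside.
All remaining points lie in this disk, and no smaller disk contains both endpoints, so this is the minimum enclosing circle.
r = √(57.25) ≈ 7.57.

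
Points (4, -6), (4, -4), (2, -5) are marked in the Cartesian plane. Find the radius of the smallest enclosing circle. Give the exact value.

Call the three points A, B, C in the order given.
Side lengths²: AB² = 4, AC² = 5, BC² = 5.
Since BC² = 5 < 5 + 4 = 9, the triangle is acute, so the smallest enclosing circle is the circumcircle.
Circumcentre = (3.25, -5), r² = 1.5625.
r = √(1.5625) = 1.25.

1.25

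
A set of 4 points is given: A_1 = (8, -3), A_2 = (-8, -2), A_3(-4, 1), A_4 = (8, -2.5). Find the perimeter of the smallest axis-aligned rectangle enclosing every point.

Width = max x − min x = 8 − (-8) = 16.
Height = max y − min y = 1 − (-3) = 4.
Perimeter = 2(16 + 4) = 40.

40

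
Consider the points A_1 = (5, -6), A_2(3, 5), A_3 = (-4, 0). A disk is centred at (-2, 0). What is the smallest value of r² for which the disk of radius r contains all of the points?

The required radius is the distance from (-2, 0) to the farthest point.
Squared distances: 85, 50, 4.
Maximum is 85, attained at A_1.

85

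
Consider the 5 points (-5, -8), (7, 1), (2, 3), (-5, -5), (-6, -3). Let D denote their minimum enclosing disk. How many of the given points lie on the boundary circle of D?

2

By Welzl's lemma the MEC is supported by two points (diametrically opposite) or three points (on a circumcircle).
The farthest pair is (-5, -8)–(7, 1) with squared distance 225. The circle on this segment as diameter has centre (1, -3.5) and r² = 225/4 = 56.25.
Check (2, 3): distance² to centre = 43.25 ≤ 56.25, so it lies inside.
All remaining points lie in this disk, and no smaller disk contains both endpoints, so this is the minimum enclosing circle.
The points at distance exactly r from the centre are (-5, -8), (7, 1) — 2 points.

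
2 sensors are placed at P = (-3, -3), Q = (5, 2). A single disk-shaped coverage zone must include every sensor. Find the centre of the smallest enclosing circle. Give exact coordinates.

The smallest circle enclosing two points has them as diameter endpoints.
Centre = midpoint = (1, -0.5); r² = |PQ|²/4 = 89/4 = 22.25.
Centre = (1, -0.5).

(1, -0.5)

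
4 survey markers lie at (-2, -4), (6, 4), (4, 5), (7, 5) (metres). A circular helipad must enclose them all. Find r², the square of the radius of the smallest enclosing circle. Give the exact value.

A smallest enclosing disk is always determined by at most three of the input points on its boundary.
The farthest pair is (-2, -4)–(7, 5) with squared distance 162. The circle on this segment as diameter has centre (2.5, 0.5) and r² = 162/4 = 40.5.
Check (6, 4): distance² to centre = 24.5 ≤ 40.5, so it lies inside.
All remaining points lie in this disk, and no smaller disk contains both endpoints, so this is the minimum enclosing circle.

40.5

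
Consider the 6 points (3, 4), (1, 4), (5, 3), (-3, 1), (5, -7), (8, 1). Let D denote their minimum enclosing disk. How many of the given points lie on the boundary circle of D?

3

A smallest enclosing disk is always determined by at most three of the input points on its boundary.
The minimum enclosing circle is determined by three boundary points: (-3, 1), (5, -7), (8, 1).
Their circumcentre is (2.5, -1.5) with r² = 36.5.
The farthest remaining point (1, 4) is at distance² 32.5 ≤ 36.5.
The points at distance exactly r from the centre are (-3, 1), (5, -7), (8, 1) — 3 points.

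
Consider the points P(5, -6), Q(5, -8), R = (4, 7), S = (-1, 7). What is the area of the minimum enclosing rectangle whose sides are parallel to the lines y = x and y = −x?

147

In coordinates u = x + y, v = x − y the rectangle is axis-aligned; the map (x,y)→(u,v) scales areas by 2.
u-values: -1, -3, 11, 6; range = 11 − (-3) = 14.
v-values: 11, 13, -3, -8; range = 13 − (-8) = 21.
Area = (14 × 21) / 2 = 147.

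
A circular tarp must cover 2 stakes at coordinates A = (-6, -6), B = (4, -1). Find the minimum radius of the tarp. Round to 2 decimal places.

The smallest circle enclosing two points has them as diameter endpoints.
Centre = midpoint = (-1, -3.5); r² = |AB|²/4 = 125/4 = 31.25.
r = √(31.25) ≈ 5.59.

5.59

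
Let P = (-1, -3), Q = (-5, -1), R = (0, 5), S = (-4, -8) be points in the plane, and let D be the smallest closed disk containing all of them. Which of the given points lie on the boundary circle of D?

The farthest pair is R–S with squared distance 185. The circle on this segment as diameter has centre (-2, -1.5) and r² = 185/4 = 46.25.
Check P: distance² to centre = 3.25 ≤ 46.25, so it lies inside.
All remaining points lie in this disk, and no smaller disk contains both endpoints, so this is the minimum enclosing circle.
The points at distance exactly r from the centre are R, S — 2 points.

R, S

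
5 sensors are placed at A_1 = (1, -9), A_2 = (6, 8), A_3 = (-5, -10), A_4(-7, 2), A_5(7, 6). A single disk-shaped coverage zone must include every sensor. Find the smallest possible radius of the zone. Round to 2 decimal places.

10.55

The minimum enclosing circle of a finite set is fixed by two of the points (as a diameter) or three (as a circumcircle).
The farthest pair is A_2–A_3 with squared distance 445. The circle on this segment as diameter has centre (0.5, -1) and r² = 445/4 = 111.25.
Check A_1: distance² to centre = 64.25 ≤ 111.25, so it lies inside.
All remaining points lie in this disk, and no smaller disk contains both endpoints, so this is the minimum enclosing circle.
r = √(111.25) ≈ 10.55.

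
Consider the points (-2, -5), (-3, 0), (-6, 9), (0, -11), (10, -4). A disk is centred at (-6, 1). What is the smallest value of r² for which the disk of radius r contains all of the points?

The required radius is the distance from (-6, 1) to the farthest point.
Squared distances: 52, 10, 64, 180, 281.
Maximum is 281, attained at (10, -4).

281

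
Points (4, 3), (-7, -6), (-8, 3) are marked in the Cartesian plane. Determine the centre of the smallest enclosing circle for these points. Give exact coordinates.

Call the three points A, B, C in the order given.
Side lengths²: AB² = 202, AC² = 144, BC² = 82.
Since AB² = 202 < 144 + 82 = 226, the triangle is acute, so the smallest enclosing circle is the circumcircle.
Circumcentre = (-2, -8/9), r² = 4141/81.
Centre = (-2, -8/9).

(-2, -8/9)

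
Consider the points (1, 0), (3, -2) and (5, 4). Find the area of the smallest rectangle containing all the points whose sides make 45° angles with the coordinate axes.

16

In coordinates u = x + y, v = x − y the rectangle is axis-aligned; the map (x,y)→(u,v) scales areas by 2.
u-values: 1, 1, 9; range = 9 − 1 = 8.
v-values: 1, 5, 1; range = 5 − 1 = 4.
Area = (8 × 4) / 2 = 16.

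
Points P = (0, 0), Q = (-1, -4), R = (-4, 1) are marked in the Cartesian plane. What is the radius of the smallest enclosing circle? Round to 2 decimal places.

2.92

Side lengths²: PQ² = 17, PR² = 17, QR² = 34.
Since QR² = 34 ≥ 17 + 17 = 34, the angle opposite QR is not acute, so the smallest enclosing circle has QR as diameter.
Centre = midpoint of QR = (-2.5, -1.5), r² = 34/4 = 8.5.
r = √(8.5) ≈ 2.92.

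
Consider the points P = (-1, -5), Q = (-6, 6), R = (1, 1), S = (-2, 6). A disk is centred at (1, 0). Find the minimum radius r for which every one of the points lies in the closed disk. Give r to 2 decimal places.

The required radius is the distance from (1, 0) to the farthest point.
Squared distances: 29, 85, 1, 45.
Maximum is 85, attained at Q.
r = √85 ≈ 9.22.

9.22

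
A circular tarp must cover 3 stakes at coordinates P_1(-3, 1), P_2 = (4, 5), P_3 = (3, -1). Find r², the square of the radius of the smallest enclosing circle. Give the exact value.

Side lengths²: P_1P_2² = 65, P_1P_3² = 40, P_2P_3² = 37.
Since P_1P_2² = 65 < 40 + 37 = 77, the triangle is acute, so the smallest enclosing circle is the circumcircle.
Circumcentre = (31/38, 93/38), r² = 12025/722.

12025/722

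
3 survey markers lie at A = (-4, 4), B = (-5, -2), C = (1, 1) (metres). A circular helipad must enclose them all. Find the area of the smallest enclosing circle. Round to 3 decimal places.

Side lengths²: AB² = 37, AC² = 34, BC² = 45.
Since BC² = 45 < 37 + 34 = 71, the triangle is acute, so the smallest enclosing circle is the circumcircle.
Circumcentre = (-57/22, 15/22), r² = 3145/242.
Area = π·r² = π·3145/242 ≈ 40.828.

40.828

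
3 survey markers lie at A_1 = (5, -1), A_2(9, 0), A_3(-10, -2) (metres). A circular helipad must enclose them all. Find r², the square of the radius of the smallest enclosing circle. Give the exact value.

Side lengths²: A_1A_2² = 17, A_1A_3² = 226, A_2A_3² = 365.
Since A_2A_3² = 365 ≥ 226 + 17 = 243, the angle opposite A_2A_3 is not acute, so the smallest enclosing circle has A_2A_3 as diameter.
Centre = midpoint of A_2A_3 = (-0.5, -1), r² = 365/4 = 91.25.

91.25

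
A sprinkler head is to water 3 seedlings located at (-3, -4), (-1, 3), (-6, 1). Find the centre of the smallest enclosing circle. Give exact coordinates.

(-159/62, -21/62)

Call the three points A, B, C in the order given.
Side lengths²: AB² = 53, AC² = 34, BC² = 29.
Since AB² = 53 < 34 + 29 = 63, the triangle is acute, so the smallest enclosing circle is the circumcircle.
Circumcentre = (-159/62, -21/62), r² = 26129/1922.
Centre = (-159/62, -21/62).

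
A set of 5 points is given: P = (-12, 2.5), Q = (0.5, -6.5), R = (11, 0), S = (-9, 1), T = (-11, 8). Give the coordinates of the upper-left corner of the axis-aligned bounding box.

(-12, 8)

x-range [-12, 11], y-range [-6.5, 8].
The upper-left corner is (-12, 8).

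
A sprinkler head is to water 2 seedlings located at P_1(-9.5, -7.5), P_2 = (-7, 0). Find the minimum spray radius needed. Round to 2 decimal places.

3.95

The smallest circle enclosing two points has them as diameter endpoints.
Centre = midpoint = (-8.25, -3.75); r² = |P_1P_2|²/4 = 62.5/4 = 15.625.
r = √(15.625) ≈ 3.95.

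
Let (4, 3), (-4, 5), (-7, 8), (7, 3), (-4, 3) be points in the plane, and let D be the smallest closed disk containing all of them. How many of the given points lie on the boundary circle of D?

2

The minimum enclosing circle of a finite set is fixed by two of the points (as a diameter) or three (as a circumcircle).
The farthest pair is (-7, 8)–(7, 3) with squared distance 221. The circle on this segment as diameter has centre (0, 5.5) and r² = 221/4 = 55.25.
Check (4, 3): distance² to centre = 22.25 ≤ 55.25, so it lies inside.
All remaining points lie in this disk, and no smaller disk contains both endpoints, so this is the minimum enclosing circle.
The points at distance exactly r from the centre are (-7, 8), (7, 3) — 2 points.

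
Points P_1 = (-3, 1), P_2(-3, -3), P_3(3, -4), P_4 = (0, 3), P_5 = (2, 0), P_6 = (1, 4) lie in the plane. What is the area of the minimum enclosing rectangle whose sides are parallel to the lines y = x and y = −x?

60.5

In coordinates u = x + y, v = x − y the rectangle is axis-aligned; the map (x,y)→(u,v) scales areas by 2.
u-values: -2, -6, -1, 3, 2, 5; range = 5 − (-6) = 11.
v-values: -4, 0, 7, -3, 2, -3; range = 7 − (-4) = 11.
Area = (11 × 11) / 2 = 60.5.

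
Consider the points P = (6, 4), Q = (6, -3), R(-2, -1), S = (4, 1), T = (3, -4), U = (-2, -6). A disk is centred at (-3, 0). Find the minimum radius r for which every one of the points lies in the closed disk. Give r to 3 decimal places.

The required radius is the distance from (-3, 0) to the farthest point.
Squared distances: 97, 90, 2, 50, 52, 37.
Maximum is 97, attained at P.
r = √97 ≈ 9.849.

9.849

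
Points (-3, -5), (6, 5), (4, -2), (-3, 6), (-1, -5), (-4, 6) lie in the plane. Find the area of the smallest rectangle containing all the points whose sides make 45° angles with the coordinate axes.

In coordinates u = x + y, v = x − y the rectangle is axis-aligned; the map (x,y)→(u,v) scales areas by 2.
u-values: -8, 11, 2, 3, -6, 2; range = 11 − (-8) = 19.
v-values: 2, 1, 6, -9, 4, -10; range = 6 − (-10) = 16.
Area = (19 × 16) / 2 = 152.

152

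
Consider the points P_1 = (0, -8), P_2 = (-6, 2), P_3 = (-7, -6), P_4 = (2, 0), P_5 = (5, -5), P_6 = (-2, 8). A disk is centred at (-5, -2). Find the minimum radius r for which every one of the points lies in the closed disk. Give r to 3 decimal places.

The required radius is the distance from (-5, -2) to the farthest point.
Squared distances: 61, 17, 20, 53, 109, 109.
Maximum is 109, attained at P_5.
r = √109 ≈ 10.440.

10.440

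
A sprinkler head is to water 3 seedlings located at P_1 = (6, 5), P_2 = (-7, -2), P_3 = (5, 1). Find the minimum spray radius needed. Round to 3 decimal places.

7.382

Side lengths²: P_1P_2² = 218, P_1P_3² = 17, P_2P_3² = 153.
Since P_1P_2² = 218 ≥ 153 + 17 = 170, the angle opposite P_1P_2 is not acute, so the smallest enclosing circle has P_1P_2 as diameter.
Centre = midpoint of P_1P_2 = (-0.5, 1.5), r² = 218/4 = 54.5.
r = √(54.5) ≈ 7.382.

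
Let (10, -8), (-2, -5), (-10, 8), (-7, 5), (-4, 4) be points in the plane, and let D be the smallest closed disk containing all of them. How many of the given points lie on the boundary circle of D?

A smallest enclosing disk is always determined by at most three of the input points on its boundary.
The farthest pair is (10, -8)–(-10, 8) with squared distance 656. The circle on this segment as diameter has centre (0, 0) and r² = 656/4 = 164.
Check (-2, -5): distance² to centre = 29 ≤ 164, so it lies inside.
All remaining points lie in this disk, and no smaller disk contains both endpoints, so this is the minimum enclosing circle.
The points at distance exactly r from the centre are (10, -8), (-10, 8) — 2 points.

2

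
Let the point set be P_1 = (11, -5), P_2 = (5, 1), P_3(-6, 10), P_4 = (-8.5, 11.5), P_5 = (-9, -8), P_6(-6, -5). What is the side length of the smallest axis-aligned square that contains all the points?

The bounding box has width 20 and height 19.5.
An axis-aligned square enclosing the set must have side ≥ max(width, height).
So the minimum side is max(20, 19.5) = 20.

20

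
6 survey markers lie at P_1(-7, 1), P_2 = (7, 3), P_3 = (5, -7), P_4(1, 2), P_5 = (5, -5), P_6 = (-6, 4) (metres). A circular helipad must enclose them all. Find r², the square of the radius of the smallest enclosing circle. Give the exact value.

1105/18

The minimum enclosing circle of a finite set is fixed by two of the points (as a diameter) or three (as a circumcircle).
The minimum enclosing circle is determined by three boundary points: P_2, P_3, P_6.
Their circumcentre is (1/6, -5/6) with r² = 1105/18.
The farthest remaining point P_1 is at distance² 985/18 ≤ 1105/18.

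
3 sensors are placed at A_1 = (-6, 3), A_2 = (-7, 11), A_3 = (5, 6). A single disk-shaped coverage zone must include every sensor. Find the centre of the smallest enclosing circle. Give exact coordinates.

Side lengths²: A_1A_2² = 65, A_1A_3² = 130, A_2A_3² = 169.
Since A_2A_3² = 169 < 130 + 65 = 195, the triangle is acute, so the smallest enclosing circle is the circumcircle.
Circumcentre = (-19/14, 107/14), r² = 4225/98.
Centre = (-19/14, 107/14).

(-19/14, 107/14)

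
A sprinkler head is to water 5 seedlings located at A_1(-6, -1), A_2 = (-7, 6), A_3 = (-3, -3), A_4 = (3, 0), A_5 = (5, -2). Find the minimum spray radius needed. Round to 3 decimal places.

A smallest enclosing disk is always determined by at most three of the input points on its boundary.
The farthest pair is A_2–A_5 with squared distance 208. The circle on this segment as diameter has centre (-1, 2) and r² = 208/4 = 52.
Check A_1: distance² to centre = 34 ≤ 52, so it lies inside.
All remaining points lie in this disk, and no smaller disk contains both endpoints, so this is the minimum enclosing circle.
r = √52 ≈ 7.211.

7.211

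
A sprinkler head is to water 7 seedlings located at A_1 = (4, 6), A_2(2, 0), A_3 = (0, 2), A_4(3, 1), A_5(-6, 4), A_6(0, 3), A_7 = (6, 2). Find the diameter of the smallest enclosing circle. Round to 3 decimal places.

12.166

The minimum enclosing circle of a finite set is fixed by two of the points (as a diameter) or three (as a circumcircle).
The farthest pair is A_5–A_7 with squared distance 148. The circle on this segment as diameter has centre (0, 3) and r² = 148/4 = 37.
Check A_1: distance² to centre = 25 ≤ 37, so it lies inside.
All remaining points lie in this disk, and no smaller disk contains both endpoints, so this is the minimum enclosing circle.
Diameter = 2r = 2√37 ≈ 12.166.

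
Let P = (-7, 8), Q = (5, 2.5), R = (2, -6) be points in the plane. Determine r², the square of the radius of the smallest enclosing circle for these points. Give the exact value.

Side lengths²: PQ² = 174.25, PR² = 277, QR² = 81.25.
Since PR² = 277 ≥ 174.25 + 81.25 = 255.5, the angle opposite PR is not acute, so the smallest enclosing circle has PR as diameter.
Centre = midpoint of PR = (-2.5, 1), r² = 277/4 = 69.25.

69.25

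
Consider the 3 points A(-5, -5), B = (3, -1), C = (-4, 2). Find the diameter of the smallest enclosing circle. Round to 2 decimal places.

9.26

Side lengths²: AB² = 80, AC² = 50, BC² = 58.
Since AB² = 80 < 58 + 50 = 108, the triangle is acute, so the smallest enclosing circle is the circumcircle.
Circumcentre = (-20/13, -25/13), r² = 3625/169.
Diameter = 2r = 2√(3625/169) ≈ 9.26.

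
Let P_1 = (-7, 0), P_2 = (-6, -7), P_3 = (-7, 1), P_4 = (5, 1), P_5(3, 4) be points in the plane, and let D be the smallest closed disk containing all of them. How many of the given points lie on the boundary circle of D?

A smallest enclosing disk is always determined by at most three of the input points on its boundary.
The farthest pair is P_2–P_5 with squared distance 202. The circle on this segment as diameter has centre (-1.5, -1.5) and r² = 202/4 = 50.5.
Check P_1: distance² to centre = 32.5 ≤ 50.5, so it lies inside.
All remaining points lie in this disk, and no smaller disk contains both endpoints, so this is the minimum enclosing circle.
The points at distance exactly r from the centre are P_2, P_5 — 2 points.

2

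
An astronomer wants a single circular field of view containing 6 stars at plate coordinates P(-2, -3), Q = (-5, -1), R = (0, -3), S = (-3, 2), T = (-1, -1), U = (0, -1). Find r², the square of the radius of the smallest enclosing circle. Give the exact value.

6409/722

By Welzl's lemma the MEC is supported by two points (diametrically opposite) or three points (on a circumcircle).
The minimum enclosing circle is determined by three boundary points: Q, R, S.
Their circumcentre is (-77/38, -31/38) with r² = 6409/722.
The farthest remaining point P is at distance² 3445/722 ≤ 6409/722.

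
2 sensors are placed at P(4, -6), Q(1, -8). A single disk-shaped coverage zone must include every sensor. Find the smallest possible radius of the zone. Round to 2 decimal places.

The smallest circle enclosing two points has them as diameter endpoints.
Centre = midpoint = (2.5, -7); r² = |PQ|²/4 = 13/4 = 3.25.
r = √(3.25) ≈ 1.80.

1.80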